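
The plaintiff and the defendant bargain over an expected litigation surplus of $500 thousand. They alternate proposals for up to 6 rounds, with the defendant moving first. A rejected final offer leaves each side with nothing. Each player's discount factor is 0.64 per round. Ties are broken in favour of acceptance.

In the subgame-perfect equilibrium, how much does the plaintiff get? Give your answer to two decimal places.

Round 6 (the plaintiff proposes): rejection yields 0 for the defendant; the plaintiff offers 0 and keeps 500.
Round 5 (the defendant proposes): the plaintiff can get 500 next round, worth 0.64 × 500 = 320 now, so the defendant offers 320, keeping 180.
Round 4 (the plaintiff proposes): the defendant can get 180 next round, worth 0.64 × 180 = 115.2 now, so the plaintiff offers 115.2, keeping 384.8.
Round 3 (the defendant proposes): the plaintiff can get 384.8 next round, worth 0.64 × 384.8 = 246.272 now; the defendant offers that and keeps 253.728.
Round 2 (the plaintiff proposes): the defendant can get 253.728 next round, worth 0.64 × 253.728 = 162.38592 now. The plaintiff offers 162.38592 and keeps 500 − 162.38592 = 337.61408.
Round 1 (the defendant proposes): the plaintiff can get 337.61408 next round, worth 0.64 × 337.61408 = 216.0730112 now; the defendant offers that and keeps 283.9269888.

216.07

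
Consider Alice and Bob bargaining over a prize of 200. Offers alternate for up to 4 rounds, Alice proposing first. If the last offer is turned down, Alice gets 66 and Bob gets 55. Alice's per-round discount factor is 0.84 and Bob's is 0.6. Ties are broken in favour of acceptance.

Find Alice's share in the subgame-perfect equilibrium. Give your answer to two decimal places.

By backward induction:
Round 4 (Bob proposes): Alice gets 66 if talks fail, so Bob offers 66 and keeps 134.
Round 3 (Alice proposes): Bob can get 134 next round, worth 0.6 × 134 = 80.4 now. Alice offers 80.4 and keeps 200 − 80.4 = 119.6.
Round 2 (Bob proposes): Alice can get 119.6 next round, worth 0.84 × 119.6 = 100.464 now, so Bob offers 100.464, keeping 99.536.
Round 1 (Alice proposes): Bob can get 99.536 next round, worth 0.6 × 99.536 = 59.7216 now, so Alice offers 59.7216, keeping 140.2784.

140.28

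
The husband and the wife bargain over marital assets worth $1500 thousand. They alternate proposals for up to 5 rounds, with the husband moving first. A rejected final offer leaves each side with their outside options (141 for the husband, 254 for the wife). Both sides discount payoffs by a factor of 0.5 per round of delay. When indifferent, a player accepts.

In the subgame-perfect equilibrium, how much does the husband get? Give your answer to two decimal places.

Round 5 (the husband proposes): the wife gets 254 if talks fail, so the husband offers 254 and keeps 1246.
Round 4 (the wife proposes): the husband can get 1246 next round, worth 0.5 × 1246 = 623 now; the wife offers that and keeps 877.
Round 3 (the husband proposes): the wife can get 877 next round, worth 0.5 × 877 = 438.5 now. The husband offers 438.5 and keeps 1500 − 438.5 = 1061.5.
Round 2 (the wife proposes): the husband can get 1061.5 next round, worth 0.5 × 1061.5 = 530.75 now; the wife offers that and keeps 969.25.
Round 1 (the husband proposes): the wife can get 969.25 next round, worth 0.5 × 969.25 = 484.625 now. The husband offers 484.625 and keeps 1500 − 484.625 = 1015.375.

1015.38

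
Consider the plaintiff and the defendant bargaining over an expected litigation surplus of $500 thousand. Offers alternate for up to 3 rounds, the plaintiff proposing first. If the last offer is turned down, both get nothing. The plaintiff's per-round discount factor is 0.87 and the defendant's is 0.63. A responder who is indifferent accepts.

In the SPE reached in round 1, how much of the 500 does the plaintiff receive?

459.05

Round 3 (the plaintiff proposes): rejection yields 0 for the defendant; the plaintiff offers 0 and keeps 500.
Round 2 (the defendant proposes): the plaintiff can get 500 next round, worth 0.87 × 500 = 435 now; the defendant offers that and keeps 65.
Round 1 (the plaintiff proposes): the defendant can get 65 next round, worth 0.63 × 65 = 40.95 now, so the plaintiff offers 40.95, keeping 459.05.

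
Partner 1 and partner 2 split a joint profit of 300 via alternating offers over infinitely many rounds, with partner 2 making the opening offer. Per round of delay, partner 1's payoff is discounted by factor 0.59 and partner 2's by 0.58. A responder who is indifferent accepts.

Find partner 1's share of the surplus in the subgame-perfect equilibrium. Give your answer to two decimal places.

113.01

Let x be partner 2's share when partner 2 proposes and y be partner 1's share when partner 1 proposes.
Partner 1 accepts iff offered ≥ 0.59·y, so x = 300 − 0.59y. Symmetrically y = 300 − 0.58x.
Substituting: x = 300 − 0.59(300 − 0.58x), giving x(1 − 0.58·0.59) = 300(1 − 0.59).
So x = 300 × 0.41 / 0.6578 ≈ 186.9869, and partner 1 receives 300 − x ≈ 113.0131.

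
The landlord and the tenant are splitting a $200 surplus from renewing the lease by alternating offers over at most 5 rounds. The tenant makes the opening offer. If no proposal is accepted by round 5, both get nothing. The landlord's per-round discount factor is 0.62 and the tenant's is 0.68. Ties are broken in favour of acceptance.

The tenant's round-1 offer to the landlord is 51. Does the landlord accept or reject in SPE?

Reject

Round 5 (the tenant proposes): the landlord will accept anything ≥ 0, so the tenant offers 0 and keeps 200.
Round 4 (the landlord proposes): the tenant can get 200 next round, worth 0.68 × 200 = 136 now. The landlord offers 136 and keeps 200 − 136 = 64.
Round 3 (the tenant proposes): the landlord can get 64 next round, worth 0.62 × 64 = 39.68 now, so the tenant offers 39.68, keeping 160.32.
Round 2 (the landlord proposes): the tenant can get 160.32 next round, worth 0.68 × 160.32 = 109.0176 now. The landlord offers 109.0176 and keeps 200 − 109.0176 = 90.9824.
So by rejecting in round 1, the landlord gets 90.9824 next round, worth 0.62 × 90.9824 = 56.409088 now.
Offer 51 < 56.409088, so the landlord rejects.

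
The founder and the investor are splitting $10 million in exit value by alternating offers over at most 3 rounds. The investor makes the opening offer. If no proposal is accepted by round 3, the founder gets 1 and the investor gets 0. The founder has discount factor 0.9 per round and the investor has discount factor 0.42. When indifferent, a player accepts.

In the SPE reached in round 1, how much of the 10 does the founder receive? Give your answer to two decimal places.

5.60

Round 3 (the investor proposes): the founder gets 1 if talks fail, so the investor offers 1 and keeps 9.
Round 2 (the founder proposes): the investor can get 9 next round, worth 0.42 × 9 = 3.78 now, so the founder offers 3.78, keeping 6.22.
Round 1 (the investor proposes): the founder can get 6.22 next round, worth 0.9 × 6.22 = 5.598 now. The investor offers 5.598 and keeps 10 − 5.598 = 4.402.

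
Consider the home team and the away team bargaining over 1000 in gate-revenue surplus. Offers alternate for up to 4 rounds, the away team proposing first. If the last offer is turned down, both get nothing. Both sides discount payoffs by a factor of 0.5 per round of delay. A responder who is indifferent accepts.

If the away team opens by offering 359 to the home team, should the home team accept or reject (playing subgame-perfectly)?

Reject

Work out the home team's continuation value if the offer is rejected.
Round 4 (the home team proposes): the away team will accept anything ≥ 0, so the home team offers 0 and keeps 1000.
Round 3 (the away team proposes): the home team can get 1000 next round, worth 0.5 × 1000 = 500 now. The away team offers 500 and keeps 1000 − 500 = 500.
Round 2 (the home team proposes): the away team can get 500 next round, worth 0.5 × 500 = 250 now. The home team offers 250 and keeps 1000 − 250 = 750.
So by rejecting in round 1, the home team gets 750 next round, worth 0.5 × 750 = 375 now.
Offer 359 < 375, so the home team rejects.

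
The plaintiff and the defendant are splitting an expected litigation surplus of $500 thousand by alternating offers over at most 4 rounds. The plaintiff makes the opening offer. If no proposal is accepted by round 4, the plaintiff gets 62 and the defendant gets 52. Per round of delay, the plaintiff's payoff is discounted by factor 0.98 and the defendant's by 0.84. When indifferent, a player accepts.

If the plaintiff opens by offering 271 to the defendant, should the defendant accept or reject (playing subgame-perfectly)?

Work out the defendant's continuation value if the offer is rejected.
Round 4 (the defendant proposes): the plaintiff gets 62 if talks fail, so the defendant offers 62 and keeps 438.
Round 3 (the plaintiff proposes): the defendant can get 438 next round, worth 0.84 × 438 = 367.92 now. The plaintiff offers 367.92 and keeps 500 − 367.92 = 132.08.
Round 2 (the defendant proposes): the plaintiff can get 132.08 next round, worth 0.98 × 132.08 = 129.4384 now, so the defendant offers 129.4384, keeping 370.5616.
So by rejecting in round 1, the defendant gets 370.5616 next round, worth 0.84 × 370.5616 = 311.271744 now.
Offer 271 < 311.271744, so the defendant rejects.

Reject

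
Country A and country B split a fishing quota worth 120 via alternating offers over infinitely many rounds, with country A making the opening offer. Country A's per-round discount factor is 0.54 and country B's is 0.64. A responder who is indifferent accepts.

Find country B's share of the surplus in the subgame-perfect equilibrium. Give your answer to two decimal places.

53.99

When country A proposes, country B accepts any offer worth at least 0.64 times what country B would get by proposing next round; and vice versa.
This gives x = 120 − 0.64y and y = 120 − 0.54x, where x and y are each side's share when it proposes.
Hence (1 − 0.64·0.54)x = 120(1 − 0.64), i.e. 0.6544·x = 43.2.
x ≈ 66.0147; country B's share is 120 − x ≈ 53.9853.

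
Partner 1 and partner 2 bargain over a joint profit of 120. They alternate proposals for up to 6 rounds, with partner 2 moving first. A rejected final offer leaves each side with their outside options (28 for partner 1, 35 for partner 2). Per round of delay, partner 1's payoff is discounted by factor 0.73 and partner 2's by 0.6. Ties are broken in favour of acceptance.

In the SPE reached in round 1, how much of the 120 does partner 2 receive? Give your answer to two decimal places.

57.71

Round 6 (partner 1 proposes): partner 2 gets 35 if talks fail, so partner 1 offers 35 and keeps 85.
Round 5 (partner 2 proposes): partner 1 can get 85 next round, worth 0.73 × 85 = 62.05 now. Partner 2 offers 62.05 and keeps 120 − 62.05 = 57.95.
Round 4 (partner 1 proposes): partner 2 can get 57.95 next round, worth 0.6 × 57.95 = 34.77 now; partner 1 offers that and keeps 85.23.
Round 3 (partner 2 proposes): partner 1 can get 85.23 next round, worth 0.73 × 85.23 = 62.2179 now. Partner 2 offers 62.2179 and keeps 120 − 62.2179 = 57.7821.
Round 2 (partner 1 proposes): partner 2 can get 57.7821 next round, worth 0.6 × 57.7821 = 34.66926 now, so partner 1 offers 34.66926, keeping 85.33074.
Round 1 (partner 2 proposes): partner 1 can get 85.33074 next round, worth 0.73 × 85.33074 = 62.2914402 now; partner 2 offers that and keeps 57.7085598.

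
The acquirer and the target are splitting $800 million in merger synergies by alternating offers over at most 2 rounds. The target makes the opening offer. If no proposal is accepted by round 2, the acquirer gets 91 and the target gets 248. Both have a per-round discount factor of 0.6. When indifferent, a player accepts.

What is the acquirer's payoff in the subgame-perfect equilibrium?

Solve by backward induction from round 2.
Round 2 (the acquirer proposes): the target gets 248 if talks fail, so the acquirer offers 248 and keeps 552.
Round 1 (the target proposes): the acquirer can get 552 next round, worth 0.6 × 552 = 331.2 now, so the target offers 331.2, keeping 468.8.

331.2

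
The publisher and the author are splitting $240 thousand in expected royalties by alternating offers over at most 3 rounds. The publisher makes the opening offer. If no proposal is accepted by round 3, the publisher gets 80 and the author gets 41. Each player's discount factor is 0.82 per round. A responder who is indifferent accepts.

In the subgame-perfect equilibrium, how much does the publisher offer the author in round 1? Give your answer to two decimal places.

Round 3 (the publisher proposes): the author gets 41 if talks fail, so the publisher offers 41 and keeps 199.
Round 2 (the author proposes): the publisher can get 199 next round, worth 0.82 × 199 = 163.18 now; the author offers that and keeps 76.82.
Round 1 (the publisher proposes): the author can get 76.82 next round, worth 0.82 × 76.82 = 62.9924 now, so the publisher offers 62.9924, keeping 177.0076.

62.99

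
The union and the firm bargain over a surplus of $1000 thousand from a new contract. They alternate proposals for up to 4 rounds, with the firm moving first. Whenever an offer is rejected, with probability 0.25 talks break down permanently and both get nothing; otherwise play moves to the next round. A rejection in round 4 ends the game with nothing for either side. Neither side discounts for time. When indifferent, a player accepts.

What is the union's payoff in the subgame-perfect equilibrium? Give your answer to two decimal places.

609.38

Round 4 (the union proposes): the firm will accept anything ≥ 0, so the union offers 0 and keeps 1000.
Round 3 (the firm proposes): rejecting gives the union an expected 0.75 × 1000 = 750; the firm offers that and keeps 250.
Round 2 (the union proposes): rejecting gives the firm an expected 0.75 × 250 = 187.5. The union offers 187.5 and keeps 1000 − 187.5 = 812.5.
Round 1 (the firm proposes): rejecting gives the union an expected 0.75 × 812.5 = 609.375; the firm offers that and keeps 390.625.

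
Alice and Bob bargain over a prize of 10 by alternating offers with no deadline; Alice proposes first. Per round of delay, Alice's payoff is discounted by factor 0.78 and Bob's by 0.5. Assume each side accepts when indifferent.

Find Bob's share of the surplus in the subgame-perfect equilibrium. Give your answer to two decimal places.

1.80

When Alice proposes, Bob accepts any offer worth at least 0.5 times what Bob would get by proposing next round; and vice versa.
This gives x = 10 − 0.5y and y = 10 − 0.78x, where x and y are each side's share when it proposes.
Hence (1 − 0.5·0.78)x = 10(1 − 0.5), i.e. 0.61·x = 5.
x ≈ 8.1967; Bob's share is 10 − x ≈ 1.8033.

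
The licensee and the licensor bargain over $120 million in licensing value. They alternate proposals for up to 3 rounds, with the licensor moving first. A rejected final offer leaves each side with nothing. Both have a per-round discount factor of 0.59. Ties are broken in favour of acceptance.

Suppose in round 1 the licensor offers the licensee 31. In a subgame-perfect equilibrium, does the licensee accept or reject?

Work out the licensee's continuation value if the offer is rejected.
Round 3 (the licensor proposes): the licensee will accept anything ≥ 0, so the licensor offers 0 and keeps 120.
Round 2 (the licensee proposes): the licensor can get 120 next round, worth 0.59 × 120 = 70.8 now. The licensee offers 70.8 and keeps 120 − 70.8 = 49.2.
So by rejecting in round 1, the licensee gets 49.2 next round, worth 0.59 × 49.2 = 29.028 now.
Offer 31 ≥ 29.028, so the licensee accepts.

Accept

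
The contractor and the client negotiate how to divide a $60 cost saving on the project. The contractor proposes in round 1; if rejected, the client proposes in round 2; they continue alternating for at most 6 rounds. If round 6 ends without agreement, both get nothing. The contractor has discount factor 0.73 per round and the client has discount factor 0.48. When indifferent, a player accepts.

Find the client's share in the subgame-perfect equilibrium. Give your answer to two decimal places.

14.04

By backward induction:
Round 6 (the client proposes): rejection yields 0 for the contractor; the client offers 0 and keeps 60.
Round 5 (the contractor proposes): the client can get 60 next round, worth 0.48 × 60 = 28.8 now, so the contractor offers 28.8, keeping 31.2.
Round 4 (the client proposes): the contractor can get 31.2 next round, worth 0.73 × 31.2 = 22.776 now; the client offers that and keeps 37.224.
Round 3 (the contractor proposes): the client can get 37.224 next round, worth 0.48 × 37.224 = 17.86752 now; the contractor offers that and keeps 42.13248.
Round 2 (the client proposes): the contractor can get 42.13248 next round, worth 0.73 × 42.13248 = 30.7567104 now. The client offers 30.7567104 and keeps 60 − 30.7567104 = 29.2432896.
Round 1 (the contractor proposes): the client can get 29.2432896 next round, worth 0.48 × 29.2432896 = 14.036779008 now, so the contractor offers 14.036779008, keeping 45.963220992.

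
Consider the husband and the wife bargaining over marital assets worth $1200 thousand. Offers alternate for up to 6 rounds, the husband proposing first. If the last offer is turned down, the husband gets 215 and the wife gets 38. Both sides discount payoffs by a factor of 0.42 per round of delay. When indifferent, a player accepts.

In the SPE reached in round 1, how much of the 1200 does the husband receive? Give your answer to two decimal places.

Work backward from the last round.
Round 6 (the wife proposes): the husband gets 215 if talks fail, so the wife offers 215 and keeps 985.
Round 5 (the husband proposes): the wife can get 985 next round, worth 0.42 × 985 = 413.7 now, so the husband offers 413.7, keeping 786.3.
Round 4 (the wife proposes): the husband can get 786.3 next round, worth 0.42 × 786.3 = 330.246 now, so the wife offers 330.246, keeping 869.754.
Round 3 (the husband proposes): the wife can get 869.754 next round, worth 0.42 × 869.754 = 365.29668 now. The husband offers 365.29668 and keeps 1200 − 365.29668 = 834.70332.
Round 2 (the wife proposes): the husband can get 834.70332 next round, worth 0.42 × 834.70332 = 350.5753944 now, so the wife offers 350.5753944, keeping 849.4246056.
Round 1 (the husband proposes): the wife can get 849.4246056 next round, worth 0.42 × 849.4246056 = 356.758334352 now, so the husband offers 356.758334352, keeping 843.241665648.

843.24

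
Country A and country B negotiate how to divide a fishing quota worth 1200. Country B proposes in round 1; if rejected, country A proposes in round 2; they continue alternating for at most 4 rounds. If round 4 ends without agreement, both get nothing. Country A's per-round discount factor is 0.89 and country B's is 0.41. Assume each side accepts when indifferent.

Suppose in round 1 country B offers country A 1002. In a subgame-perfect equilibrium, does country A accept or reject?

Work out country A's continuation value if the offer is rejected.
Round 4 (country A proposes): rejection yields 0 for country B; country A offers 0 and keeps 1200.
Round 3 (country B proposes): country A can get 1200 next round, worth 0.89 × 1200 = 1068 now; country B offers that and keeps 132.
Round 2 (country A proposes): country B can get 132 next round, worth 0.41 × 132 = 54.12 now; country A offers that and keeps 1145.88.
So by rejecting in round 1, country A gets 1145.88 next round, worth 0.89 × 1145.88 = 1019.8332 now.
Offer 1002 < 1019.8332, so country A rejects.

Reject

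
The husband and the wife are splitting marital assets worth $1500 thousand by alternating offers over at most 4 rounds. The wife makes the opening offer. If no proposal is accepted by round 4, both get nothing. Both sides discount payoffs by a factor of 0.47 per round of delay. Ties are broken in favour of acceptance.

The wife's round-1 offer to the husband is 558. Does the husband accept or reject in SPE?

Accept

Round 4 (the husband proposes): rejection yields 0 for the wife; the husband offers 0 and keeps 1500.
Round 3 (the wife proposes): the husband can get 1500 next round, worth 0.47 × 1500 = 705 now. The wife offers 705 and keeps 1500 − 705 = 795.
Round 2 (the husband proposes): the wife can get 795 next round, worth 0.47 × 795 = 373.65 now; the husband offers that and keeps 1126.35.
So by rejecting in round 1, the husband gets 1126.35 next round, worth 0.47 × 1126.35 = 529.3845 now.
Offer 558 ≥ 529.3845, so the husband accepts.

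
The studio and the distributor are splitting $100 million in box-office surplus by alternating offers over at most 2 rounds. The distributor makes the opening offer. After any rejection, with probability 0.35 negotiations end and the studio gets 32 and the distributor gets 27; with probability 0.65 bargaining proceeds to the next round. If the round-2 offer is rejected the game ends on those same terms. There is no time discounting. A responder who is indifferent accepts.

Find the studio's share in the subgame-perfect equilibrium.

Round 2 (the studio proposes): the distributor gets 27 if talks fail, so the studio offers 27 and keeps 73.
Round 1 (the distributor proposes): rejecting gives the studio an expected 0.65 × 73 + 0.35 × 32 = 58.65. The distributor offers 58.65 and keeps 100 − 58.65 = 41.35.

58.65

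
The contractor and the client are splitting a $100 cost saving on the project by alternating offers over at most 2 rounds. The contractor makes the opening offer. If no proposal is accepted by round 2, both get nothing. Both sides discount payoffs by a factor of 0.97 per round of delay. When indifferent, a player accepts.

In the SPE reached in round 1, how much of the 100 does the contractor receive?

Round 2 (the client proposes): rejection yields 0 for the contractor; the client offers 0 and keeps 100.
Round 1 (the contractor proposes): the client can get 100 next round, worth 0.97 × 100 = 97 now. The contractor offers 97 and keeps 100 − 97 = 3.

3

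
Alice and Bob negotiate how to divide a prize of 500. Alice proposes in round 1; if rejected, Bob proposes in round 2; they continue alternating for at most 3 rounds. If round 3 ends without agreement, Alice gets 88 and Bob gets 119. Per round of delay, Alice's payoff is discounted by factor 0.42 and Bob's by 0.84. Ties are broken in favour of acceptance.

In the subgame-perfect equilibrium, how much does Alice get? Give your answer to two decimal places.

Round 3 (Alice proposes): Bob gets 119 if talks fail, so Alice offers 119 and keeps 381.
Round 2 (Bob proposes): Alice can get 381 next round, worth 0.42 × 381 = 160.02 now, so Bob offers 160.02, keeping 339.98.
Round 1 (Alice proposes): Bob can get 339.98 next round, worth 0.84 × 339.98 = 285.5832 now; Alice offers that and keeps 214.4168.

214.42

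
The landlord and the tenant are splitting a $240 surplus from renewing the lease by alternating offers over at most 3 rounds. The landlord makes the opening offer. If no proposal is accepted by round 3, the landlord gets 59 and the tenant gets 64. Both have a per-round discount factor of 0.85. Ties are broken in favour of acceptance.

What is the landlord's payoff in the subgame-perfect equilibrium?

By backward induction:
Round 3 (the landlord proposes): the tenant gets 64 if talks fail, so the landlord offers 64 and keeps 176.
Round 2 (the tenant proposes): the landlord can get 176 next round, worth 0.85 × 176 = 149.6 now, so the tenant offers 149.6, keeping 90.4.
Round 1 (the landlord proposes): the tenant can get 90.4 next round, worth 0.85 × 90.4 = 76.84 now, so the landlord offers 76.84, keeping 163.16.

163.16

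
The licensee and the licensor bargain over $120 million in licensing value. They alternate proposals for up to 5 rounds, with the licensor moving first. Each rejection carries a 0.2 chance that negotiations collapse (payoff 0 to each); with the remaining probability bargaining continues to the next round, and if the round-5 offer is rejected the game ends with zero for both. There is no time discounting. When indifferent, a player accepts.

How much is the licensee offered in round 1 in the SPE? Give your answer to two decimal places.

Round 5 (the licensor proposes): rejection yields 0 for the licensee; the licensor offers 0 and keeps 120.
Round 4 (the licensee proposes): rejecting gives the licensor an expected 0.8 × 120 = 96; the licensee offers that and keeps 24.
Round 3 (the licensor proposes): rejecting gives the licensee an expected 0.8 × 24 = 19.2; the licensor offers that and keeps 100.8.
Round 2 (the licensee proposes): rejecting gives the licensor an expected 0.8 × 100.8 = 80.64; the licensee offers that and keeps 39.36.
Round 1 (the licensor proposes): rejecting gives the licensee an expected 0.8 × 39.36 = 31.488, so the licensor offers 31.488, keeping 88.512.

31.49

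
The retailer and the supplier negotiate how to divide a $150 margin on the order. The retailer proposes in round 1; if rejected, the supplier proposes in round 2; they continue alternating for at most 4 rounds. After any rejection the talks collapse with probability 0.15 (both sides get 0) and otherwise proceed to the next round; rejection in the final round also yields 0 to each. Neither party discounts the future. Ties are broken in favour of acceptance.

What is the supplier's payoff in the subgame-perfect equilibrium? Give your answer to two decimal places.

111.24

Round 4 (the supplier proposes): the retailer will accept anything ≥ 0, so the supplier offers 0 and keeps 150.
Round 3 (the retailer proposes): rejecting gives the supplier an expected 0.85 × 150 = 127.5, so the retailer offers 127.5, keeping 22.5.
Round 2 (the supplier proposes): rejecting gives the retailer an expected 0.85 × 22.5 = 19.125. The supplier offers 19.125 and keeps 150 − 19.125 = 130.875.
Round 1 (the retailer proposes): rejecting gives the supplier an expected 0.85 × 130.875 = 111.24375, so the retailer offers 111.24375, keeping 38.75625.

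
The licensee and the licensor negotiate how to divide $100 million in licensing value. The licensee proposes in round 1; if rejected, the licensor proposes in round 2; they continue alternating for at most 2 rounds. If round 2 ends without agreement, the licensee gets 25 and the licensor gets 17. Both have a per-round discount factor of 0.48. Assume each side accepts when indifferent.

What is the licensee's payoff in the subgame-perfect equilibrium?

Round 2 (the licensor proposes): the licensee gets 25 if talks fail, so the licensor offers 25 and keeps 75.
Round 1 (the licensee proposes): the licensor can get 75 next round, worth 0.48 × 75 = 36 now. The licensee offers 36 and keeps 100 − 36 = 64.

64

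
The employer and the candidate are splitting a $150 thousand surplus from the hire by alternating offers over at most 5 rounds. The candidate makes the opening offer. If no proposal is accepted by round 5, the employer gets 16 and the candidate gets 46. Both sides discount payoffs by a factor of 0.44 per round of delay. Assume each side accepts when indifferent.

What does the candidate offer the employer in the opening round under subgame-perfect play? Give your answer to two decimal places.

44.72

By backward induction:
Round 5 (the candidate proposes): the employer gets 16 if talks fail, so the candidate offers 16 and keeps 134.
Round 4 (the employer proposes): the candidate can get 134 next round, worth 0.44 × 134 = 58.96 now, so the employer offers 58.96, keeping 91.04.
Round 3 (the candidate proposes): the employer can get 91.04 next round, worth 0.44 × 91.04 = 40.0576 now, so the candidate offers 40.0576, keeping 109.9424.
Round 2 (the employer proposes): the candidate can get 109.9424 next round, worth 0.44 × 109.9424 = 48.374656 now. The employer offers 48.374656 and keeps 150 − 48.374656 = 101.625344.
Round 1 (the candidate proposes): the employer can get 101.625344 next round, worth 0.44 × 101.625344 = 44.71515136 now, so the candidate offers 44.71515136, keeping 105.28484864.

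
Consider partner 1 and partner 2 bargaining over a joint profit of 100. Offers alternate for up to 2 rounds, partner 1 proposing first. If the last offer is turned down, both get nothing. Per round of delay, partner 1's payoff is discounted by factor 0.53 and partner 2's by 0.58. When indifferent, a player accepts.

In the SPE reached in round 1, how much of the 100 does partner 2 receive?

58

By backward induction:
Round 2 (partner 2 proposes): partner 1 will accept anything ≥ 0, so partner 2 offers 0 and keeps 100.
Round 1 (partner 1 proposes): partner 2 can get 100 next round, worth 0.58 × 100 = 58 now, so partner 1 offers 58, keeping 42.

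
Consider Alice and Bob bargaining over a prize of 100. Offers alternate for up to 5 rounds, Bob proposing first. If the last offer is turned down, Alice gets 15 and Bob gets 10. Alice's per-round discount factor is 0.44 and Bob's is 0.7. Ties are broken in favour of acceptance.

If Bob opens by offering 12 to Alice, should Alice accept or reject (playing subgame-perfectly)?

Round 5 (Bob proposes): Alice gets 15 if talks fail, so Bob offers 15 and keeps 85.
Round 4 (Alice proposes): Bob can get 85 next round, worth 0.7 × 85 = 59.5 now; Alice offers that and keeps 40.5.
Round 3 (Bob proposes): Alice can get 40.5 next round, worth 0.44 × 40.5 = 17.82 now. Bob offers 17.82 and keeps 100 − 17.82 = 82.18.
Round 2 (Alice proposes): Bob can get 82.18 next round, worth 0.7 × 82.18 = 57.526 now. Alice offers 57.526 and keeps 100 − 57.526 = 42.474.
So by rejecting in round 1, Alice gets 42.474 next round, worth 0.44 × 42.474 = 18.68856 now.
Offer 12 < 18.68856, so Alice rejects.

Reject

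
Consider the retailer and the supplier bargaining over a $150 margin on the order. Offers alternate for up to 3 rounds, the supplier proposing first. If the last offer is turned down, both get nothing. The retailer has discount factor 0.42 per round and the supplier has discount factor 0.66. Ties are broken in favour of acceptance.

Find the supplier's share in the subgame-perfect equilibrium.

Round 3 (the supplier proposes): the retailer will accept anything ≥ 0, so the supplier offers 0 and keeps 150.
Round 2 (the retailer proposes): the supplier can get 150 next round, worth 0.66 × 150 = 99 now. The retailer offers 99 and keeps 150 − 99 = 51.
Round 1 (the supplier proposes): the retailer can get 51 next round, worth 0.42 × 51 = 21.42 now; the supplier offers that and keeps 128.58.

128.58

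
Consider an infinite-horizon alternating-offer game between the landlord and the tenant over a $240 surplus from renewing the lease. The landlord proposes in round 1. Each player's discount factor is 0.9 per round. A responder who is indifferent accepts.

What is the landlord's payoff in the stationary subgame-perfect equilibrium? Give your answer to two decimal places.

126.32

When the landlord proposes, the tenant accepts any offer worth at least 0.9 times what the tenant would get by proposing next round; and vice versa.
This gives x = 240 − 0.9y and y = 240 − 0.9x, where x and y are each side's share when it proposes.
Hence (1 − 0.9·0.9)x = 240(1 − 0.9), i.e. 0.19·x = 24.
x ≈ 126.3158; the tenant's share is 240 − x ≈ 113.6842.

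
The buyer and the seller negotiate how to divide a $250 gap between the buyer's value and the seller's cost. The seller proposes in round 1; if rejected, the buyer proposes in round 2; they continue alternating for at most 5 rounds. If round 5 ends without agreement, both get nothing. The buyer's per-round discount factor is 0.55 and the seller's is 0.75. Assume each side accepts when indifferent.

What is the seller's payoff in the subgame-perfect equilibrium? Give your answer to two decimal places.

201.45

Round 5 (the seller proposes): rejection yields 0 for the buyer; the seller offers 0 and keeps 250.
Round 4 (the buyer proposes): the seller can get 250 next round, worth 0.75 × 250 = 187.5 now; the buyer offers that and keeps 62.5.
Round 3 (the seller proposes): the buyer can get 62.5 next round, worth 0.55 × 62.5 = 34.375 now. The seller offers 34.375 and keeps 250 − 34.375 = 215.625.
Round 2 (the buyer proposes): the seller can get 215.625 next round, worth 0.75 × 215.625 = 161.71875 now, so the buyer offers 161.71875, keeping 88.28125.
Round 1 (the seller proposes): the buyer can get 88.28125 next round, worth 0.55 × 88.28125 = 48.5546875 now; the seller offers that and keeps 201.4453125.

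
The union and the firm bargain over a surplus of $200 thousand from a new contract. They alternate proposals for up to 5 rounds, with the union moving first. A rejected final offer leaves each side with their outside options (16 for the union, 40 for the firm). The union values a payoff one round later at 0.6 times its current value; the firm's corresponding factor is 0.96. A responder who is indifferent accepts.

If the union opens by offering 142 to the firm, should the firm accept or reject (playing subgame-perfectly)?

Work out the firm's continuation value if the offer is rejected.
Round 5 (the union proposes): the firm gets 40 if talks fail, so the union offers 40 and keeps 160.
Round 4 (the firm proposes): the union can get 160 next round, worth 0.6 × 160 = 96 now, so the firm offers 96, keeping 104.
Round 3 (the union proposes): the firm can get 104 next round, worth 0.96 × 104 = 99.84 now, so the union offers 99.84, keeping 100.16.
Round 2 (the firm proposes): the union can get 100.16 next round, worth 0.6 × 100.16 = 60.096 now, so the firm offers 60.096, keeping 139.904.
So by rejecting in round 1, the firm gets 139.904 next round, worth 0.96 × 139.904 = 134.30784 now.
Offer 142 ≥ 134.30784, so the firm accepts.

Accept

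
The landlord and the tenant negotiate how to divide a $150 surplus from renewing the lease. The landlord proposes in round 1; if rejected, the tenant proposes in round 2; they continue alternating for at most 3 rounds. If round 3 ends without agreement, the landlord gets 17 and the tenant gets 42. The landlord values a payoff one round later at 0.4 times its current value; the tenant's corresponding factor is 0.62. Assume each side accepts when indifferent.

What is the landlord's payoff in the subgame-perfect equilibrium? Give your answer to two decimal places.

Round 3 (the landlord proposes): the tenant gets 42 if talks fail, so the landlord offers 42 and keeps 108.
Round 2 (the tenant proposes): the landlord can get 108 next round, worth 0.4 × 108 = 43.2 now, so the tenant offers 43.2, keeping 106.8.
Round 1 (the landlord proposes): the tenant can get 106.8 next round, worth 0.62 × 106.8 = 66.216 now; the landlord offers that and keeps 83.784.

83.78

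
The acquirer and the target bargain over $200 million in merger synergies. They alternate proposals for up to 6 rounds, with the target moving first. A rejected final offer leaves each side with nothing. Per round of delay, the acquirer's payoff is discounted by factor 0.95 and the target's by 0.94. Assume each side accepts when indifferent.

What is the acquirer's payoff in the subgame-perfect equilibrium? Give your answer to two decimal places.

Round 6 (the acquirer proposes): the target will accept anything ≥ 0, so the acquirer offers 0 and keeps 200.
Round 5 (the target proposes): the acquirer can get 200 next round, worth 0.95 × 200 = 190 now. The target offers 190 and keeps 200 − 190 = 10.
Round 4 (the acquirer proposes): the target can get 10 next round, worth 0.94 × 10 = 9.4 now; the acquirer offers that and keeps 190.6.
Round 3 (the target proposes): the acquirer can get 190.6 next round, worth 0.95 × 190.6 = 181.07 now. The target offers 181.07 and keeps 200 − 181.07 = 18.93.
Round 2 (the acquirer proposes): the target can get 18.93 next round, worth 0.94 × 18.93 = 17.7942 now, so the acquirer offers 17.7942, keeping 182.2058.
Round 1 (the target proposes): the acquirer can get 182.2058 next round, worth 0.95 × 182.2058 = 173.09551 now. The target offers 173.09551 and keeps 200 − 173.09551 = 26.90449.

173.10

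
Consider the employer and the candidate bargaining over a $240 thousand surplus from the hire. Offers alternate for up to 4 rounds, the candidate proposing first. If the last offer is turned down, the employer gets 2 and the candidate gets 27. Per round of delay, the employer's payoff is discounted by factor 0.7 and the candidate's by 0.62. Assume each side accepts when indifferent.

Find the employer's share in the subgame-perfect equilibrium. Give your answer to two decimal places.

128.55

Round 4 (the employer proposes): the candidate gets 27 if talks fail, so the employer offers 27 and keeps 213.
Round 3 (the candidate proposes): the employer can get 213 next round, worth 0.7 × 213 = 149.1 now. The candidate offers 149.1 and keeps 240 − 149.1 = 90.9.
Round 2 (the employer proposes): the candidate can get 90.9 next round, worth 0.62 × 90.9 = 56.358 now; the employer offers that and keeps 183.642.
Round 1 (the candidate proposes): the employer can get 183.642 next round, worth 0.7 × 183.642 = 128.5494 now, so the candidate offers 128.5494, keeping 111.4506.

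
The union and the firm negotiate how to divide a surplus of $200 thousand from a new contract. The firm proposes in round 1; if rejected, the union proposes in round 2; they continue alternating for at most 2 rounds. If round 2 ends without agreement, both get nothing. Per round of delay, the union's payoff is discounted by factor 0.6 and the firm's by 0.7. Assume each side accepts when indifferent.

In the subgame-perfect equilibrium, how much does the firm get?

By backward induction:
Round 2 (the union proposes): rejection yields 0 for the firm; the union offers 0 and keeps 200.
Round 1 (the firm proposes): the union can get 200 next round, worth 0.6 × 200 = 120 now. The firm offers 120 and keeps 200 − 120 = 80.

80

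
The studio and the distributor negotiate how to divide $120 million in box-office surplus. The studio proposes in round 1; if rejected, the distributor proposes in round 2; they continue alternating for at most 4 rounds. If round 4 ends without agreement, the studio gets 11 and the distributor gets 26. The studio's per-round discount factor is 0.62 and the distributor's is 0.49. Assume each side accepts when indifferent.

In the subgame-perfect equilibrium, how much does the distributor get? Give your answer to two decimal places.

Round 4 (the distributor proposes): the studio gets 11 if talks fail, so the distributor offers 11 and keeps 109.
Round 3 (the studio proposes): the distributor can get 109 next round, worth 0.49 × 109 = 53.41 now; the studio offers that and keeps 66.59.
Round 2 (the distributor proposes): the studio can get 66.59 next round, worth 0.62 × 66.59 = 41.2858 now; the distributor offers that and keeps 78.7142.
Round 1 (the studio proposes): the distributor can get 78.7142 next round, worth 0.49 × 78.7142 = 38.569958 now, so the studio offers 38.569958, keeping 81.430042.

38.57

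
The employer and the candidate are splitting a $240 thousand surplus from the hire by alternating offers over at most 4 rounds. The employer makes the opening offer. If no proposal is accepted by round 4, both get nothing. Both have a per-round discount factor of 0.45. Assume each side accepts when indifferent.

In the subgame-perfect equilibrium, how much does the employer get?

158.73

Work backward from the last round.
Round 4 (the candidate proposes): rejection yields 0 for the employer; the candidate offers 0 and keeps 240.
Round 3 (the employer proposes): the candidate can get 240 next round, worth 0.45 × 240 = 108 now, so the employer offers 108, keeping 132.
Round 2 (the candidate proposes): the employer can get 132 next round, worth 0.45 × 132 = 59.4 now. The candidate offers 59.4 and keeps 240 − 59.4 = 180.6.
Round 1 (the employer proposes): the candidate can get 180.6 next round, worth 0.45 × 180.6 = 81.27 now; the employer offers that and keeps 158.73.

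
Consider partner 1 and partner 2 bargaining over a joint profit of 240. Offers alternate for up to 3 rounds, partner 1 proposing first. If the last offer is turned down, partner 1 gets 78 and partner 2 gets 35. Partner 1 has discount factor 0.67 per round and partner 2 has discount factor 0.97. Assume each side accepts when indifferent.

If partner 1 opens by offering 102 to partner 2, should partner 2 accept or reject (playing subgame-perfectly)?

Work out partner 2's continuation value if the offer is rejected.
Round 3 (partner 1 proposes): partner 2 gets 35 if talks fail, so partner 1 offers 35 and keeps 205.
Round 2 (partner 2 proposes): partner 1 can get 205 next round, worth 0.67 × 205 = 137.35 now, so partner 2 offers 137.35, keeping 102.65.
So by rejecting in round 1, partner 2 gets 102.65 next round, worth 0.97 × 102.65 = 99.5705 now.
Offer 102 ≥ 99.5705, so partner 2 accepts.

Accept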